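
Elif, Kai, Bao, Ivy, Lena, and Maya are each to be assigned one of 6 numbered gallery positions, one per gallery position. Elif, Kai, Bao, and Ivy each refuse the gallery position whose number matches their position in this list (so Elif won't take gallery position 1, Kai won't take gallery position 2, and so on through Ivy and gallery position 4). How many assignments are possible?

362

Let Aᵢ (for 1 ≤ i ≤ 4) be the placements that put person i in their forbidden gallery position. Any j of these fix j positions, leaving (6−j)! ways to fill the rest, and there are C(4,j) ways to pick which j.
By inclusion–exclusion, the number of valid placements is Σ_{j=0}^{4} (−1)^j C(4,j)·(6−j)!.
Computing: 720 − 480 + 144 − 24 + 2 = 362.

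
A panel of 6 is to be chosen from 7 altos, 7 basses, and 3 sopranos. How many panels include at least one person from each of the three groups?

8967

Total 6-person selections from all 17: C(17,6) = 12376.
Selections missing a whole group: no altos → C(10,6) = 210; no basses → C(10,6) = 210; no sopranos → C(14,6) = 3003.
Add back selections omitting two groups (i.e. drawn from a single group): C(7,6) + C(7,6) + C(3,6) = 14.
By inclusion–exclusion: 12376 − 3423 + 14 = 8967.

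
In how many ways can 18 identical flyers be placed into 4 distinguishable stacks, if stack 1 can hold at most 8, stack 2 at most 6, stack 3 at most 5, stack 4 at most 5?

82

Ignoring the caps, the number of non-negative solutions to x_1+…+x_4 = 18 is C(21,3) = 1330.
Subtract solutions that violate a single cap (substitute x_i' = x_i − (cap_i+1)): x_1 ≥ 9 gives C(12,3) = 220; x_2 ≥ 7 gives C(14,3) = 364; x_3 ≥ 6 gives C(15,3) = 455; x_4 ≥ 6 gives C(15,3) = 455. Together 1494.
Add back pairs where two caps are both exceeded: 10 + 20 + 20 + 56 + 56 + 84 = 246.
By inclusion–exclusion the count is 1330 − 1494 + 246 = 82.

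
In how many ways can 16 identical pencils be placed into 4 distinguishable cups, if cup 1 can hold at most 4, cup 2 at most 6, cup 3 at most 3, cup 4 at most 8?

51

By stars and bars, unrestricted non-negative solutions to x_1+…+x_4 = 16 number C(16+3,3) = 969.
Subtract solutions that violate a single cap (substitute x_i' = x_i − (cap_i+1)): x_1 ≥ 5 gives C(14,3) = 364; x_2 ≥ 7 gives C(12,3) = 220; x_3 ≥ 4 gives C(15,3) = 455; x_4 ≥ 9 gives C(10,3) = 120. Together 1159.
Add back pairs where two caps are both exceeded: 35 + 120 + 10 + 56 + 1 + 20 = 242.
Subtract triples: 1 + 0 + 0 + 0 = 1.
By inclusion–exclusion the count is 969 − 1159 + 242 − 1 = 51.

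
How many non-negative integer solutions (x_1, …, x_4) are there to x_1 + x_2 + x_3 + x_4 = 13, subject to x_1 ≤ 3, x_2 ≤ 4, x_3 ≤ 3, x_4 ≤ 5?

10

Ignoring the caps, the number of non-negative solutions to x_1+…+x_4 = 13 is C(16,3) = 560.
Subtract solutions that violate a single cap (substitute x_i' = x_i − (cap_i+1)): x_1 ≥ 4 gives C(12,3) = 220; x_2 ≥ 5 gives C(11,3) = 165; x_3 ≥ 4 gives C(12,3) = 220; x_4 ≥ 6 gives C(10,3) = 120. Together 725.
Add back pairs where two caps are both exceeded: 35 + 56 + 20 + 35 + 10 + 20 = 176.
Subtract triples: 1 + 0 + 0 + 0 = 1.
By inclusion–exclusion the count is 560 − 725 + 176 − 1 = 10.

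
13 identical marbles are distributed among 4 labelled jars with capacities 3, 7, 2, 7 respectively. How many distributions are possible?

54

Without the upper bounds there are C(16,3) = 560 ways to split 13 among 4 jars.
Subtract solutions that violate a single cap (substitute x_i' = x_i − (cap_i+1)): x_1 ≥ 4 gives C(12,3) = 220; x_2 ≥ 8 gives C(8,3) = 56; x_3 ≥ 3 gives C(13,3) = 286; x_4 ≥ 8 gives C(8,3) = 56. Together 618.
Add back pairs where two caps are both exceeded: 4 + 84 + 4 + 10 + 0 + 10 = 112.
By inclusion–exclusion the count is 560 − 618 + 112 = 54.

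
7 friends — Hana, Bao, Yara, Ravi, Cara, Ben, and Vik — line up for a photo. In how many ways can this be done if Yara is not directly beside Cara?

3600

Of the 7! = 5040 arrangements, those with Yara and Cara adjacent number 2 × 6! = 1440 (treat the pair as a block with 2 internal orders).
Complementary counting: 5040 − 1440 = 3600.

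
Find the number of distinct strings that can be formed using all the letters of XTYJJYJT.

The 8 letters of XTYJJYJT have repeats: J appearing 3 times, T appearing twice, and Y appearing twice.
So there are 8! / (3!·2!·2!) = 1680 distinguishable arrangements.

1680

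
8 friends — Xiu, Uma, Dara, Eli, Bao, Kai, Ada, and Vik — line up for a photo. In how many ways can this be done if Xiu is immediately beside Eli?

10080

Treat {Xiu, Eli} as a single unit. There are 7 units to order, and the pair itself can be ordered 2 ways.
So the count is 2·(7)! = 10080.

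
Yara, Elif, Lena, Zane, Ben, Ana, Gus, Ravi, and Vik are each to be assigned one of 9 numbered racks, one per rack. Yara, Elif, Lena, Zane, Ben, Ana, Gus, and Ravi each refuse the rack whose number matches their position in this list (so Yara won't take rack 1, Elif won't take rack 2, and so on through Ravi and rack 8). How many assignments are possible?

148329

Let Aᵢ (for 1 ≤ i ≤ 8) be the placements that put person i in their forbidden rack. Any j of these fix j positions, leaving (9−j)! ways to fill the rest, and there are C(8,j) ways to pick which j.
By inclusion–exclusion, the number of valid placements is Σ_{j=0}^{8} (−1)^j C(8,j)·(9−j)!.
Computing: 362880 − 322560 + 141120 − 40320 + 8400 − 1344 + 168 − 16 + 1 = 148329.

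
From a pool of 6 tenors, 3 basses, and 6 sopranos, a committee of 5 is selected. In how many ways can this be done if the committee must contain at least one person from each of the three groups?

Unrestricted: C(15,5) = 3003 ways to pick any 5 of the 15.
Subtract selections that omit an entire group: no tenors → C(9,5) = 126; no basses → C(12,5) = 792; no sopranos → C(9,5) = 126.
Add back selections omitting two groups (i.e. drawn from a single group): C(6,5) + C(3,5) + C(6,5) = 12.
By inclusion–exclusion: 3003 − 1044 + 12 = 1971.

1971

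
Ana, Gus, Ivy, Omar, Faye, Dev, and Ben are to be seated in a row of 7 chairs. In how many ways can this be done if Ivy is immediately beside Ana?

Treat {Ivy, Ana} as a single unit. There are 6 units to order, and the pair itself can be ordered 2 ways.
That gives 2 × 6! = 2 × 720 = 1440.

1440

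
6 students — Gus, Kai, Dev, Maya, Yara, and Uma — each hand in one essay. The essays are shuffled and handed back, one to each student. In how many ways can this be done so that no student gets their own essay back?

This is the derangement count D_6: permutations of 6 items with no fixed point.
By inclusion–exclusion this is Σ_{j=0}^{6} (−1)^j C(6,j)·(6−j)!.
Computing: 720 − 720 + 360 − 120 + 30 − 6 + 1 = 265.

265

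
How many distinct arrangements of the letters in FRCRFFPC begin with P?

With the first slot taken by P, it remains to arrange the other 7 letters (FRCRFFC).
Those 7 letters have C appearing twice, F appearing 3 times, and R appearing twice, giving (7)!/(3!·2!·2!) = 210.

210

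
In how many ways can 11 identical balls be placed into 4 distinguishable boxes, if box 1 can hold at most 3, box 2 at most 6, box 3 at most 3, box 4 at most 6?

Ignoring the caps, the number of non-negative solutions to x_1+…+x_4 = 11 is C(14,3) = 364.
Subtract solutions that violate a single cap (substitute x_i' = x_i − (cap_i+1)): x_1 ≥ 4 gives C(10,3) = 120; x_2 ≥ 7 gives C(7,3) = 35; x_3 ≥ 4 gives C(10,3) = 120; x_4 ≥ 7 gives C(7,3) = 35. Together 310.
Add back pairs where two caps are both exceeded: 1 + 20 + 1 + 1 + 0 + 1 = 24.
By inclusion–exclusion the count is 364 − 310 + 24 = 78.

78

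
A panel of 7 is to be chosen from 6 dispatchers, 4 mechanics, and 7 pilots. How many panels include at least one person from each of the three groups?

17283

Total 7-person selections from all 17: C(17,7) = 19448.
Selections missing a whole group: no dispatchers → C(11,7) = 330; no mechanics → C(13,7) = 1716; no pilots → C(10,7) = 120.
Add back selections omitting two groups (i.e. drawn from a single group): C(6,7) + C(4,7) + C(7,7) = 1.
By inclusion–exclusion: 19448 − 2166 + 1 = 17283.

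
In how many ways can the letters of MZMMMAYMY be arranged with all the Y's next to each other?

Treat the 2 copies of Y as a single block. The multiset to arrange is then {YY, A, M, M, M, M, M, Z}, 8 items in all.
That gives (8)!/(5!) = 336 arrangements.

336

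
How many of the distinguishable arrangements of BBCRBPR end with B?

180

Fix B in the last position and arrange the remaining 6 letters.
Those 6 letters have B appearing twice and R appearing twice, giving (6)!/(2!·2!) = 180.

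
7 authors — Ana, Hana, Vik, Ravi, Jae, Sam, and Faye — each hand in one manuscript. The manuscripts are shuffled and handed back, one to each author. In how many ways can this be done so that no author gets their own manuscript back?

This is the derangement count D_7: permutations of 7 items with no fixed point.
By inclusion–exclusion this is Σ_{j=0}^{7} (−1)^j C(7,j)·(7−j)!.
Computing: 5040 − 5040 + 2520 − 840 + 210 − 42 + 7 − 1 = 1854.

1854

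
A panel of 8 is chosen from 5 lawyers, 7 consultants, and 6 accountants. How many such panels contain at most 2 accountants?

Split by how many accountants are chosen (0 through 2).
Sum: C(6,0)·C(12,8) + C(6,1)·C(12,7) + C(6,2)·C(12,6) = 495 + 4752 + 13860 = 19107.

19107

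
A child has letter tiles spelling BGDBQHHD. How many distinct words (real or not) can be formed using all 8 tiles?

5040

Letter multiplicities in BGDBQHHD: B×2, D×2, G×1, H×2, Q×1.
The number of distinct arrangements is 8!/(2!·2!·2!) = 40320/8 = 5040.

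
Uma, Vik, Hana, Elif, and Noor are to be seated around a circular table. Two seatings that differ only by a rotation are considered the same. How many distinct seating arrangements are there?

Seat Uma anywhere (absorbing the rotational symmetry), then permute the other 4: (4)! = 24.

24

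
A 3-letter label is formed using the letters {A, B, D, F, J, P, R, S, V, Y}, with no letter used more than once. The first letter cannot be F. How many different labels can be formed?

The first letter has 10−1 = 9 choices (anything except F).
The remaining 2 letters are filled from the other 9 symbols without repetition: 9 × 8 = 72.
Total: 9 × 72 = 648.

648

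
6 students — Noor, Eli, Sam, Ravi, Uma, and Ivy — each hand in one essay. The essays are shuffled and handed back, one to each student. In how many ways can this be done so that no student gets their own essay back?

265

This is the derangement count D_6: permutations of 6 items with no fixed point.
By inclusion–exclusion this is Σ_{j=0}^{6} (−1)^j C(6,j)·(6−j)!.
Computing: 720 − 720 + 360 − 120 + 30 − 6 + 1 = 265.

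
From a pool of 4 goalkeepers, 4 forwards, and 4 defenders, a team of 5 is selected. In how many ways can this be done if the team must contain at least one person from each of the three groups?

624

Unrestricted: C(12,5) = 792 ways to pick any 5 of the 12.
Selections missing a whole group: no goalkeepers → C(8,5) = 56; no forwards → C(8,5) = 56; no defenders → C(8,5) = 56.
Add back selections omitting two groups (i.e. drawn from a single group): C(4,5) + C(4,5) + C(4,5) = 0.
By inclusion–exclusion: 792 − 168 + 0 = 624.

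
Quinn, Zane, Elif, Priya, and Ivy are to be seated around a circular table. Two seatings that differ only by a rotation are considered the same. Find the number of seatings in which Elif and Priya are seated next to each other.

12

Treat {Elif, Priya} as one unit (2 internal orders) and seat the resulting 4 units around the table: (3)! circular arrangements.
So 2 × (3)! = 2 × 6 = 12.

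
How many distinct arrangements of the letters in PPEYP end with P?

12

Fix P in the last position and arrange the remaining 4 letters.
Those 4 letters have P appearing twice, giving (4)!/(2!) = 12.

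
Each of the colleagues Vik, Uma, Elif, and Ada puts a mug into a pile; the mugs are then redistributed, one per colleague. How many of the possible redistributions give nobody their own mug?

Let Aᵢ be the assignments in which colleague i gets their own mug. We want the size of the complement of A₁∪…∪A_4.
By inclusion–exclusion this is Σ_{j=0}^{4} (−1)^j C(4,j)·(4−j)!.
Computing: 24 − 24 + 12 − 4 + 1 = 9.

9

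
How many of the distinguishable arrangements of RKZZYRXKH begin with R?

Fix R in the first position and arrange the remaining 8 letters.
Those 8 letters have K appearing twice and Z appearing twice, giving (8)!/(2!·2!) = 10080.

10080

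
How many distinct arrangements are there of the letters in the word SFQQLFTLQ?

SFQQLFTLQ has 9 letters with F appearing twice, L appearing twice, and Q appearing 3 times.
So there are 9! / (3!·2!·2!) = 15120 distinguishable arrangements.

15120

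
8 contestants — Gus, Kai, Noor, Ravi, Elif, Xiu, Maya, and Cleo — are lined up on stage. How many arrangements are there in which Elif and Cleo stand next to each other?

Glue Elif and Cleo into one block (2 internal orders), leaving 7 units to arrange in a row.
That gives 2 × 7! = 2 × 5040 = 10080.

10080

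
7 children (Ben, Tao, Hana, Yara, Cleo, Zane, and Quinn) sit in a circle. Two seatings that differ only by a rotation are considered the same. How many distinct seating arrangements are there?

Seat Ben anywhere (absorbing the rotational symmetry), then permute the other 6: (6)! = 720.

720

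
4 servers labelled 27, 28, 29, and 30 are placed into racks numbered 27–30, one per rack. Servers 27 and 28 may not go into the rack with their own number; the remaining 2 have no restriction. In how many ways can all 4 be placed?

14

Let Aᵢ (for i ∈ {27, 28}) be the placements that put server i in its forbidden rack. Any j of these fix j positions, leaving (4−j)! ways to fill the rest, and there are C(2,j) ways to pick which j.
By inclusion–exclusion, the number of valid placements is Σ_{j=0}^{2} (−1)^j C(2,j)·(4−j)!.
Computing: 24 − 12 + 2 = 14.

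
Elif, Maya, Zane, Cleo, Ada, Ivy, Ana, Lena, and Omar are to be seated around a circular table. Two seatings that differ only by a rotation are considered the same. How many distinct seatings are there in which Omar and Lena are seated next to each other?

Treat {Omar, Lena} as one unit (2 internal orders) and seat the resulting 8 units around the table: (7)! circular arrangements.
So 2 × (7)! = 2 × 5040 = 10080.

10080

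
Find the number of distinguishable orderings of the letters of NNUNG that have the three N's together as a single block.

Treat the 3 copies of N as a single block. The multiset to arrange is then {NNN, G, U}, 3 items in all.
All 3 items are distinct, so there are (3)! = 6 arrangements.

6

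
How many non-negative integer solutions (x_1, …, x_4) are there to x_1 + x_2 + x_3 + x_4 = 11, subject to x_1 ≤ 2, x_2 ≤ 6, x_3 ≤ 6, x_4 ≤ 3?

54

Without the upper bounds there are C(14,3) = 364 ways to split 11 among 4 variables.
Subtract solutions that violate a single cap (substitute x_i' = x_i − (cap_i+1)): x_1 ≥ 3 gives C(11,3) = 165; x_2 ≥ 7 gives C(7,3) = 35; x_3 ≥ 7 gives C(7,3) = 35; x_4 ≥ 4 gives C(10,3) = 120. Together 355.
Add back pairs where two caps are both exceeded: 4 + 4 + 35 + 0 + 1 + 1 = 45.
By inclusion–exclusion the count is 364 − 355 + 45 = 54.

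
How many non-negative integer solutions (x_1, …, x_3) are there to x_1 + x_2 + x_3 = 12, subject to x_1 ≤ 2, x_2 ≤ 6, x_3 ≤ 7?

By stars and bars, unrestricted non-negative solutions to x_1+…+x_3 = 12 number C(12+2,2) = 91.
Subtract solutions that violate a single cap (substitute x_i' = x_i − (cap_i+1)): x_1 ≥ 3 gives C(11,2) = 55; x_2 ≥ 7 gives C(7,2) = 21; x_3 ≥ 8 gives C(6,2) = 15. Together 91.
Add back pairs where two caps are both exceeded: 6 + 3 + 0 = 9.
By inclusion–exclusion the count is 91 − 91 + 9 = 9.

9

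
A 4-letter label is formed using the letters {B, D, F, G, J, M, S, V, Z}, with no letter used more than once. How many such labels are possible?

This is a permutation of 4 out of 9: P(9,4) = 9!/5!.
9 × 8 × 7 × 6 = 3024.

3024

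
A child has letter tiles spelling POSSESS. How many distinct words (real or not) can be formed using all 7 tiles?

POSSESS has 7 letters with S appearing 4 times.
So there are 7! / (4!) = 210 distinguishable arrangements.

210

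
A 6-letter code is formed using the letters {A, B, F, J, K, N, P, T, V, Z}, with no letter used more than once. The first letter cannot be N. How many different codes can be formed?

The first letter has 10−1 = 9 choices (anything except N).
The remaining 5 letters are filled from the other 9 symbols without repetition: 9 × 8 × 7 × 6 × 5 = 15120.
Total: 9 × 15120 = 136080.

136080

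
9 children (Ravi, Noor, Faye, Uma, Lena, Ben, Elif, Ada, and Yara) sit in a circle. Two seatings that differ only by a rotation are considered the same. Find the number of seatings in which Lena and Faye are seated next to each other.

10080

Treat {Lena, Faye} as one unit (2 internal orders) and seat the resulting 8 units around the table: (7)! circular arrangements.
So 2 × (7)! = 2 × 5040 = 10080.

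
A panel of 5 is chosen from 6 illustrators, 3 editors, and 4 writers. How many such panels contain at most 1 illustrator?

Split by how many illustrators are chosen (0 through 1).
Sum: C(6,0)·C(7,5) + C(6,1)·C(7,4) = 21 + 210 = 231.

231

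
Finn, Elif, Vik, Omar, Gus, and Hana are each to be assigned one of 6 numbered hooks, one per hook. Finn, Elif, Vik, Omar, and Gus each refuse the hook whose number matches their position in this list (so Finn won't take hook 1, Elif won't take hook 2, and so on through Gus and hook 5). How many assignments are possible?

309

Let Aᵢ (for 1 ≤ i ≤ 5) be the placements that put person i in their forbidden hook. Any j of these fix j positions, leaving (6−j)! ways to fill the rest, and there are C(5,j) ways to pick which j.
By inclusion–exclusion, the number of valid placements is Σ_{j=0}^{5} (−1)^j C(5,j)·(6−j)!.
Computing: 720 − 600 + 240 − 60 + 10 − 1 = 309.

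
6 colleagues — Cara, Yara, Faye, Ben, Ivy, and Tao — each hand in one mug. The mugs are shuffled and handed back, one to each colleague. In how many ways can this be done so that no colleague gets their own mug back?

265

Count assignments avoiding every fixed point. For any j of the 6 colleagues fixed to their own mug, the other 6−j can be arranged in (6−j)! ways.
By inclusion–exclusion this is Σ_{j=0}^{6} (−1)^j C(6,j)·(6−j)!.
Computing: 720 − 720 + 360 − 120 + 30 − 6 + 1 = 265.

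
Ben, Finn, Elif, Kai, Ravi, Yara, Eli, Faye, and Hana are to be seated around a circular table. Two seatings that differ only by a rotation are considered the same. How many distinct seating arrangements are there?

Around a circle, 9 distinct people have 9!/9 = (8)! = 40320 rotationally distinct seatings.

40320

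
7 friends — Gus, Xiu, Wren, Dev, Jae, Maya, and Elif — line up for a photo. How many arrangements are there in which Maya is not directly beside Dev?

3600

There are 7! = 5040 arrangements in all. If Maya and Dev are adjacent, merging them into one block gives 2·(6)! = 1440 arrangements.
Complementary counting: 5040 − 1440 = 3600.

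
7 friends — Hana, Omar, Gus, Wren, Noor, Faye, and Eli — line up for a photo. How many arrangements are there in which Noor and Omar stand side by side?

1440

Treat {Noor, Omar} as a single unit. There are 6 units to order, and the pair itself can be ordered 2 ways.
So the count is 2·(6)! = 1440.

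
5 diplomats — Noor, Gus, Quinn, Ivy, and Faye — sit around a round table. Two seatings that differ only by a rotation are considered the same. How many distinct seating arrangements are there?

Fix one person's seat to break rotational symmetry; the remaining 4 people can be arranged in (4)! = 24 ways.

24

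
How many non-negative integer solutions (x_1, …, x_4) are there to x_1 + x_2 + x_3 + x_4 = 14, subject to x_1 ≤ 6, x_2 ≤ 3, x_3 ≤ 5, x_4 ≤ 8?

116

By stars and bars, unrestricted non-negative solutions to x_1+…+x_4 = 14 number C(14+3,3) = 680.
Subtract solutions that violate a single cap (substitute x_i' = x_i − (cap_i+1)): x_1 ≥ 7 gives C(10,3) = 120; x_2 ≥ 4 gives C(13,3) = 286; x_3 ≥ 6 gives C(11,3) = 165; x_4 ≥ 9 gives C(8,3) = 56. Together 627.
Add back pairs where two caps are both exceeded: 20 + 4 + 0 + 35 + 4 + 0 = 63.
By inclusion–exclusion the count is 680 − 627 + 63 = 116.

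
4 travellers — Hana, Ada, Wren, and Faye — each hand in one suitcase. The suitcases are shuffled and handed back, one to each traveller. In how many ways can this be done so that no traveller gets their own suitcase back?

This is the derangement count D_4: permutations of 4 items with no fixed point.
By inclusion–exclusion this is Σ_{j=0}^{4} (−1)^j C(4,j)·(4−j)!.
Computing: 24 − 24 + 12 − 4 + 1 = 9.

9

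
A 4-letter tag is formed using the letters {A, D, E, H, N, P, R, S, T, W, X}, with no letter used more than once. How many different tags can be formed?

This is a permutation of 4 out of 11: P(11,4) = 11!/7!.
11 × 10 × 9 × 8 = 7920.

7920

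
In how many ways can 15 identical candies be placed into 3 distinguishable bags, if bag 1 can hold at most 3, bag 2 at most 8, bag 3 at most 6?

6

By stars and bars, unrestricted non-negative solutions to x_1+…+x_3 = 15 number C(15+2,2) = 136.
Subtract solutions that violate a single cap (substitute x_i' = x_i − (cap_i+1)): x_1 ≥ 4 gives C(13,2) = 78; x_2 ≥ 9 gives C(8,2) = 28; x_3 ≥ 7 gives C(10,2) = 45. Together 151.
Add back pairs where two caps are both exceeded: 6 + 15 + 0 = 21.
By inclusion–exclusion the count is 136 − 151 + 21 = 6.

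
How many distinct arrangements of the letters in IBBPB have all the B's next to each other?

Treat the 3 copies of B as a single block. The multiset to arrange is then {BBB, I, P}, 3 items in all.
All 3 items are distinct, so there are (3)! = 6 arrangements.

6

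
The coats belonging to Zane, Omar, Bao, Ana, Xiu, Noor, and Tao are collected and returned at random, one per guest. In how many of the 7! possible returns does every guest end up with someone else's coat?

Let Aᵢ be the assignments in which guest i gets their own coat. We want the size of the complement of A₁∪…∪A_7.
By inclusion–exclusion this is Σ_{j=0}^{7} (−1)^j C(7,j)·(7−j)!.
Computing: 5040 − 5040 + 2520 − 840 + 210 − 42 + 7 − 1 = 1854.

1854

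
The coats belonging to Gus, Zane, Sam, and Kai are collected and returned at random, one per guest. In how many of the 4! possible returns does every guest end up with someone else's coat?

9

This is the derangement count D_4: permutations of 4 items with no fixed point.
By inclusion–exclusion this is Σ_{j=0}^{4} (−1)^j C(4,j)·(4−j)!.
Computing: 24 − 24 + 12 − 4 + 1 = 9.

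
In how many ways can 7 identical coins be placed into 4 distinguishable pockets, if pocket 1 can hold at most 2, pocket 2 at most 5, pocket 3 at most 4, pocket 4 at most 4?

Ignoring the caps, the number of non-negative solutions to x_1+…+x_4 = 7 is C(10,3) = 120.
Subtract solutions that violate a single cap (substitute x_i' = x_i − (cap_i+1)): x_1 ≥ 3 gives C(7,3) = 35; x_2 ≥ 6 gives C(4,3) = 4; x_3 ≥ 5 gives C(5,3) = 10; x_4 ≥ 5 gives C(5,3) = 10. Together 59.
No two caps can be exceeded simultaneously, so the pair terms are all 0.
By inclusion–exclusion the count is 120 − 59 + 0 = 61.

61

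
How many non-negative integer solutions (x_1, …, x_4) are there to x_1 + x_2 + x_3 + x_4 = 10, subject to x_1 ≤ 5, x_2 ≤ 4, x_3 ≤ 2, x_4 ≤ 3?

Ignoring the caps, the number of non-negative solutions to x_1+…+x_4 = 10 is C(13,3) = 286.
Subtract solutions that violate a single cap (substitute x_i' = x_i − (cap_i+1)): x_1 ≥ 6 gives C(7,3) = 35; x_2 ≥ 5 gives C(8,3) = 56; x_3 ≥ 3 gives C(10,3) = 120; x_4 ≥ 4 gives C(9,3) = 84. Together 295.
Add back pairs where two caps are both exceeded: 0 + 4 + 1 + 10 + 4 + 20 = 39.
By inclusion–exclusion the count is 286 − 295 + 39 = 30.

30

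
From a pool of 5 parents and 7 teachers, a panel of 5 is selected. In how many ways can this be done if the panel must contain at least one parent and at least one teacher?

770

Total 5-person selections from all 12: C(12,5) = 792.
Subtract selections that omit an entire group: no parents → C(7,5) = 21; no teachers → C(5,5) = 1.
Both groups omitted at once is impossible, so 792 − 22 = 770.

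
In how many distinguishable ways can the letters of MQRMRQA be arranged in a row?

630

Letter multiplicities in MQRMRQA: A×1, M×2, Q×2, R×2.
Dividing 7! = 5040 by 2!·2!·2! = 8 for the repeated letters gives 630.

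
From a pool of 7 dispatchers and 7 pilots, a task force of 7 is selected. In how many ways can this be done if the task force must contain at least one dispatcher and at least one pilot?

3430

With no constraint there are C(14,7) = 3432 possible selections.
Selections missing a whole group: no dispatchers → C(7,7) = 1; no pilots → C(7,7) = 1.
Both groups omitted at once is impossible, so 3432 − 2 = 3430.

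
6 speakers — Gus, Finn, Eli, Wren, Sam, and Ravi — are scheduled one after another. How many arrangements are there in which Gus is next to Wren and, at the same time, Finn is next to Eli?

Treat {Gus,Wren} as one block (2 orders) and {Finn,Eli} as another (2 orders).
That leaves 4 units to arrange: 2 × 2 × 4! = 4 × 24 = 96.

96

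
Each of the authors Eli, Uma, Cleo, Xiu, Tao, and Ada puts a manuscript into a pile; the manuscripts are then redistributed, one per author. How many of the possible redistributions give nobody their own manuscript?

Let Aᵢ be the assignments in which author i gets their own manuscript. We want the size of the complement of A₁∪…∪A_6.
By inclusion–exclusion this is Σ_{j=0}^{6} (−1)^j C(6,j)·(6−j)!.
Computing: 720 − 720 + 360 − 120 + 30 − 6 + 1 = 265.

265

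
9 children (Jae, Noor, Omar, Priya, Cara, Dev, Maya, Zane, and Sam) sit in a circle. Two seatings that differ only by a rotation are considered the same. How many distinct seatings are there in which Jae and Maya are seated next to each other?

Glue Jae and Maya into a block (2 internal orders). Seating 8 units around a circle gives (7)! arrangements.
So 2 × (7)! = 2 × 5040 = 10080.

10080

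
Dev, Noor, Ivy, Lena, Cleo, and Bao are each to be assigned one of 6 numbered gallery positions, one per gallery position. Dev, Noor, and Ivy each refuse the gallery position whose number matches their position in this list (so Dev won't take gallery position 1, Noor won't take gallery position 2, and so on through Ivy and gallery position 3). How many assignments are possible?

426

Let Aᵢ (for i ∈ {1, 2, 3}) be the placements that put person i in their forbidden gallery position. Any j of these fix j positions, leaving (6−j)! ways to fill the rest, and there are C(3,j) ways to pick which j.
By inclusion–exclusion, the number of valid placements is Σ_{j=0}^{3} (−1)^j C(3,j)·(6−j)!.
Computing: 720 − 360 + 72 − 6 = 426.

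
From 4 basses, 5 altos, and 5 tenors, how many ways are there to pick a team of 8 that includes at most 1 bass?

525

Split by how many basses are chosen (0 through 1).
Sum: C(4,0)·C(10,8) + C(4,1)·C(10,7) = 45 + 480 = 525.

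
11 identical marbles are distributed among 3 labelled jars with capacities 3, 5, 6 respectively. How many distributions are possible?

Ignoring the caps, the number of non-negative solutions to x_1+…+x_3 = 11 is C(13,2) = 78.
Subtract solutions that violate a single cap (substitute x_i' = x_i − (cap_i+1)): x_1 ≥ 4 gives C(9,2) = 36; x_2 ≥ 6 gives C(7,2) = 21; x_3 ≥ 7 gives C(6,2) = 15. Together 72.
Add back pairs where two caps are both exceeded: 3 + 1 + 0 = 4.
By inclusion–exclusion the count is 78 − 72 + 4 = 10.

10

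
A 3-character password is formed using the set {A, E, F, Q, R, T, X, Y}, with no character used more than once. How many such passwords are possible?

With no repetition, fill the 3 characters in order: 8 choices, then 7, down to 6.
8 × 7 × 6 = 336.

336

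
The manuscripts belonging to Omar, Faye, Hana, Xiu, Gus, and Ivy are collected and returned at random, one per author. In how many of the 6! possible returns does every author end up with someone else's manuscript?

265

Let Aᵢ be the assignments in which author i gets their own manuscript. We want the size of the complement of A₁∪…∪A_6.
By inclusion–exclusion this is Σ_{j=0}^{6} (−1)^j C(6,j)·(6−j)!.
Computing: 720 − 720 + 360 − 120 + 30 − 6 + 1 = 265.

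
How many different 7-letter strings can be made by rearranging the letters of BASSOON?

1260

The 7 letters of BASSOON have repeats: O appearing twice and S appearing twice.
So there are 7! / (2!·2!) = 1260 distinguishable arrangements.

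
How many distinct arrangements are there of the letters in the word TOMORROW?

3360

Letter multiplicities in TOMORROW: M×1, O×3, R×2, T×1, W×1.
So there are 8! / (3!·2!) = 3360 distinguishable arrangements.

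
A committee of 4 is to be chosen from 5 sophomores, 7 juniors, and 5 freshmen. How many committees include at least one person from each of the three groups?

Unrestricted: C(17,4) = 2380 ways to pick any 4 of the 17.
Selections missing a whole group: no sophomores → C(12,4) = 495; no juniors → C(10,4) = 210; no freshmen → C(12,4) = 495.
Add back selections omitting two groups (i.e. drawn from a single group): C(5,4) + C(7,4) + C(5,4) = 45.
By inclusion–exclusion: 2380 − 1200 + 45 = 1225.

1225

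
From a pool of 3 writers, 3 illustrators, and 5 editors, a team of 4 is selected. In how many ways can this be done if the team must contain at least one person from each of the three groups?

180

With no constraint there are C(11,4) = 330 possible selections.
Subtract selections that omit an entire group: no writers → C(8,4) = 70; no illustrators → C(8,4) = 70; no editors → C(6,4) = 15.
Add back selections omitting two groups (i.e. drawn from a single group): C(3,4) + C(3,4) + C(5,4) = 5.
By inclusion–exclusion: 330 − 155 + 5 = 180.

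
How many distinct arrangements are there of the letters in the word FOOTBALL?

The 8 letters of FOOTBALL have repeats: L appearing twice and O appearing twice.
Dividing 8! = 40320 by 2!·2! = 4 for the repeated letters gives 10080.

10080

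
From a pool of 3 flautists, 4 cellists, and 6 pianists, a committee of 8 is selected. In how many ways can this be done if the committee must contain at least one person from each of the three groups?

With no constraint there are C(13,8) = 1287 possible selections.
Selections missing a whole group: no flautists → C(10,8) = 45; no cellists → C(9,8) = 9; no pianists → C(7,8) = 0.
Add back selections omitting two groups (i.e. drawn from a single group): C(3,8) + C(4,8) + C(6,8) = 0.
By inclusion–exclusion: 1287 − 54 + 0 = 1233.

1233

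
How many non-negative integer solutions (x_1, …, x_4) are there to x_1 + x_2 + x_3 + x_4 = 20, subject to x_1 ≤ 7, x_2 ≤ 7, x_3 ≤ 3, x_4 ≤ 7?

Without the upper bounds there are C(23,3) = 1771 ways to split 20 among 4 variables.
Subtract solutions that violate a single cap (substitute x_i' = x_i − (cap_i+1)): x_1 ≥ 8 gives C(15,3) = 455; x_2 ≥ 8 gives C(15,3) = 455; x_3 ≥ 4 gives C(19,3) = 969; x_4 ≥ 8 gives C(15,3) = 455. Together 2334.
Add back pairs where two caps are both exceeded: 35 + 165 + 35 + 165 + 35 + 165 = 600.
Subtract triples: 1 + 0 + 1 + 1 = 3.
By inclusion–exclusion the count is 1771 − 2334 + 600 − 3 = 34.

34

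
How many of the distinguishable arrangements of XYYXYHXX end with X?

With the last slot taken by X, it remains to arrange the other 7 letters (YYXYHXX).
Those 7 letters have X appearing 3 times and Y appearing 3 times, giving (7)!/(3!·3!) = 140.

140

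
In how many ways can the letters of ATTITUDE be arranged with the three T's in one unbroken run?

Treat the 3 copies of T as a single block. The multiset to arrange is then {TTT, A, D, E, I, U}, 6 items in all.
All 6 items are distinct, so there are (6)! = 720 arrangements.

720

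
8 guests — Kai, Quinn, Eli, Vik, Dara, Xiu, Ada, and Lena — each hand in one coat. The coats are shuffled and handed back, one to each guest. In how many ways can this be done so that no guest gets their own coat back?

This is the derangement count D_8: permutations of 8 items with no fixed point.
By inclusion–exclusion this is Σ_{j=0}^{8} (−1)^j C(8,j)·(8−j)!.
Computing: 40320 − 40320 + 20160 − 6720 + 1680 − 336 + 56 − 8 + 1 = 14833.

14833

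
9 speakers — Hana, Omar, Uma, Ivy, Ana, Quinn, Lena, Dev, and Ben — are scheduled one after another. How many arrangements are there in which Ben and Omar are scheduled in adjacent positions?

Place the 7 others and the Ben-Omar pair as 8 objects in a line; the pair has 2 internal arrangements.
So the count is 2·(8)! = 80640.

80640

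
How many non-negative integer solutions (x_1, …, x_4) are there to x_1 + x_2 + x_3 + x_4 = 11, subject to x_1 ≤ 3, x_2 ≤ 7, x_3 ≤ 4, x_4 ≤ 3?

60

By stars and bars, unrestricted non-negative solutions to x_1+…+x_4 = 11 number C(11+3,3) = 364.
Subtract solutions that violate a single cap (substitute x_i' = x_i − (cap_i+1)): x_1 ≥ 4 gives C(10,3) = 120; x_2 ≥ 8 gives C(6,3) = 20; x_3 ≥ 5 gives C(9,3) = 84; x_4 ≥ 4 gives C(10,3) = 120. Together 344.
Add back pairs where two caps are both exceeded: 0 + 10 + 20 + 0 + 0 + 10 = 40.
By inclusion–exclusion the count is 364 − 344 + 40 = 60.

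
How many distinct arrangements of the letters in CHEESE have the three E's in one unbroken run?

24

Treat the 3 copies of E as a single block. The multiset to arrange is then {EEE, C, H, S}, 4 items in all.
All 4 items are distinct, so there are (4)! = 24 arrangements.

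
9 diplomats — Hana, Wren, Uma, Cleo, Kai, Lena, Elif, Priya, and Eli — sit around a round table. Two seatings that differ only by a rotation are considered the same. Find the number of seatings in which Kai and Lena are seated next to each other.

10080

Glue Kai and Lena into a block (2 internal orders). Seating 8 units around a circle gives (7)! arrangements.
So 2 × (7)! = 2 × 5040 = 10080.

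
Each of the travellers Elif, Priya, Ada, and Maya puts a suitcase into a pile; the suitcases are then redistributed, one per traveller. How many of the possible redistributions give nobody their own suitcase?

Let Aᵢ be the assignments in which traveller i gets their own suitcase. We want the size of the complement of A₁∪…∪A_4.
By inclusion–exclusion this is Σ_{j=0}^{4} (−1)^j C(4,j)·(4−j)!.
Computing: 24 − 24 + 12 − 4 + 1 = 9.

9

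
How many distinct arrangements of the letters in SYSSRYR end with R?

60

With the last slot taken by R, it remains to arrange the other 6 letters (SYSSYR).
Those 6 letters have S appearing 3 times and Y appearing twice, giving (6)!/(3!·2!) = 60.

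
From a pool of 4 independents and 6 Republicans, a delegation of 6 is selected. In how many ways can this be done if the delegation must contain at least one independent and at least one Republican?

Total 6-person selections from all 10: C(10,6) = 210.
Selections missing a whole group: no independents → C(6,6) = 1; no Republicans → C(4,6) = 0.
Both groups omitted at once is impossible, so 210 − 1 = 209.

209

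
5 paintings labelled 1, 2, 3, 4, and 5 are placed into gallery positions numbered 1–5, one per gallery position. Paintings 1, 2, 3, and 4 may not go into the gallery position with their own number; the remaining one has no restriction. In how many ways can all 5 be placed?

53

Let Aᵢ (for 1 ≤ i ≤ 4) be the placements that put painting i in its forbidden gallery position. Any j of these fix j positions, leaving (5−j)! ways to fill the rest, and there are C(4,j) ways to pick which j.
By inclusion–exclusion, the number of valid placements is Σ_{j=0}^{4} (−1)^j C(4,j)·(5−j)!.
Computing: 120 − 96 + 36 − 8 + 1 = 53.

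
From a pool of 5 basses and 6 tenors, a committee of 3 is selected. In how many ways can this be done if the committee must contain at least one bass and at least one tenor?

Total 3-person selections from all 11: C(11,3) = 165.
Selections missing a whole group: no basses → C(6,3) = 20; no tenors → C(5,3) = 10.
Both groups omitted at once is impossible, so 165 − 30 = 135.

135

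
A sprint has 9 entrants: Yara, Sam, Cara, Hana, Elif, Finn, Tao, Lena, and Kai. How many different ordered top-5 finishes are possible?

This is an ordered selection of 5 from 9: P(9,5).
That gives 9 × 8 × 7 × 6 × 5 = 15120.

15120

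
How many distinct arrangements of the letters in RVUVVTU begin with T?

60

With the first slot taken by T, it remains to arrange the other 6 letters (RVUVVU).
Those 6 letters have U appearing twice and V appearing 3 times, giving (6)!/(3!·2!) = 60.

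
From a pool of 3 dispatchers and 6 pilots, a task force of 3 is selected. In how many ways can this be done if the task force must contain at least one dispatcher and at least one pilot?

63

Unrestricted: C(9,3) = 84 ways to pick any 3 of the 9.
Selections missing a whole group: no dispatchers → C(6,3) = 20; no pilots → C(3,3) = 1.
Both groups omitted at once is impossible, so 84 − 21 = 63.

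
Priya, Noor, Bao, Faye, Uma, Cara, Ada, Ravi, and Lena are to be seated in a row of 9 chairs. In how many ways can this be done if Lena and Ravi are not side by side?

Of the 9! = 362880 arrangements, those with Lena and Ravi adjacent number 2 × 8! = 80640 (treat the pair as a block with 2 internal orders).
So 362880 − 80640 = 282240 arrangements keep them apart.

282240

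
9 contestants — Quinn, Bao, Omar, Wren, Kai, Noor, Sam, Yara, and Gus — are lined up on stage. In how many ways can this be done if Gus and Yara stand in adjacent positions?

Glue Gus and Yara into one block (2 internal orders), leaving 8 units to arrange in a row.
That gives 2 × 8! = 2 × 40320 = 80640.

80640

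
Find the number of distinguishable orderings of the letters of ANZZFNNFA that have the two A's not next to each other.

Total arrangements of ANZZFNNFA: 9!/(3!·2!·2!·2!) = 7560.
If the two A's are adjacent, glue them into one block, leaving 8 items to arrange: (8)!/(3!·2!·2!) = 1680 ways.
Subtracting, 7560 − 1680 = 5880 arrangements keep the A's apart.

5880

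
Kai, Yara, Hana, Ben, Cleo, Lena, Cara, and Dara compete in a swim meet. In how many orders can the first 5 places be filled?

There are 8 choices for 1st place, 7 for 2nd, and so on down to 4 for position 5.
That gives 8 × 7 × 6 × 5 × 4 = 6720.

6720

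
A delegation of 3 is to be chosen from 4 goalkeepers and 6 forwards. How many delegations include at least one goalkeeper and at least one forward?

96

With no constraint there are C(10,3) = 120 possible selections.
Selections missing a whole group: no goalkeepers → C(6,3) = 20; no forwards → C(4,3) = 4.
Both groups omitted at once is impossible, so 120 − 24 = 96.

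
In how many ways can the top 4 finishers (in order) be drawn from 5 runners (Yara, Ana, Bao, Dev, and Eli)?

This is an ordered selection of 4 from 5: P(5,4).
That gives 5 × 4 × 3 × 2 = 120.

120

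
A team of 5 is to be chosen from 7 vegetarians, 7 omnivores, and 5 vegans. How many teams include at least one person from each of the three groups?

8085

Unrestricted: C(19,5) = 11628 ways to pick any 5 of the 19.
Subtract selections that omit an entire group: no vegetarians → C(12,5) = 792; no omnivores → C(12,5) = 792; no vegans → C(14,5) = 2002.
Add back selections omitting two groups (i.e. drawn from a single group): C(7,5) + C(7,5) + C(5,5) = 43.
By inclusion–exclusion: 11628 − 3586 + 43 = 8085.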